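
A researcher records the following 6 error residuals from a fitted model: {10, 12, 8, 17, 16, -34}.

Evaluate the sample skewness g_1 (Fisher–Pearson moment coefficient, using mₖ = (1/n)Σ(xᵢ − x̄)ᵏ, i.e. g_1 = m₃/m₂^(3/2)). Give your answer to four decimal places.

-1.6624

x̄ = (10 + 12 + 8 + 17 + 16 - 34) / 6 = 4.8333
deviations (xᵢ − x̄): 5.1667, 7.1667, 3.1667, 12.1667, 11.1667, -38.8333
Σ(xᵢ − x̄)² = 1868.8333 ⇒ m₂ = 1868.8333/6 = 311.47222
Σ(xᵢ − x̄)³ = -54830.5556 ⇒ m₃ = -54830.5556/6 = -9138.42593
m₂^(3/2) = 311.47222^(1.5) = 5497.04107
g_1 = m₃ / m₂^(3/2) = -9138.42593 / 5497.04107 ≈ -1.6624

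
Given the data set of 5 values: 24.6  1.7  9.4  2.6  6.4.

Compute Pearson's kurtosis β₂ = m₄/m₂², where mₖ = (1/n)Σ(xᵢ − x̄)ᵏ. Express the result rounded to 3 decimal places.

2.719

x̄ = 8.9400
Σ(xᵢ − x̄)² = 344.5120 ⇒ m₂ = 68.90240
Σ(xᵢ − x̄)⁴ = 64545.4585 ⇒ m₄ = 12909.09169
m₂² = 4747.54073
β₂ = m₄/m₂² = 12909.09169 / 4747.54073 ≈ 2.719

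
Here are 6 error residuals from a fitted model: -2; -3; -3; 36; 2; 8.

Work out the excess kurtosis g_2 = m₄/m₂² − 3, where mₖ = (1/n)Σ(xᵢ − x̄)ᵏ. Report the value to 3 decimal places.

0.636

x̄ = 6.3333
Σ(xᵢ − x̄)² = 1145.3333 ⇒ m₂ = 190.88889
Σ(xᵢ − x̄)⁴ = 794955.1111 ⇒ m₄ = 132492.51852
m₂² = 36438.56790
g_2 = m₄/m₂² − 3 = 3.63605 − 3 ≈ 0.636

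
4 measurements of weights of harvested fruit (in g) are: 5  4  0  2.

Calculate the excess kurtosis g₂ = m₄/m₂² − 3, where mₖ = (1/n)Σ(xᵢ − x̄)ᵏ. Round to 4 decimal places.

x̄ = 2.7500
Σ(xᵢ − x̄)² = 14.7500 ⇒ m₂ = 3.68750
Σ(xᵢ − x̄)⁴ = 85.5781 ⇒ m₄ = 21.39453
m₂² = 13.59766
g₂ = m₄/m₂² − 3 = 1.57340 − 3 ≈ -1.4266

-1.4266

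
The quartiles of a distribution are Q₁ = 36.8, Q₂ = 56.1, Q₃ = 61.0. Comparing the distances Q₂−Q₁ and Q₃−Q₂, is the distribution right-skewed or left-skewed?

Q₂ − Q₁ = 19.3;  Q₃ − Q₂ = 4.9
Q₂ − Q₁ > Q₃ − Q₂ ⇒ the lower half is more spread out ⇒ left-skewed.

left-skewed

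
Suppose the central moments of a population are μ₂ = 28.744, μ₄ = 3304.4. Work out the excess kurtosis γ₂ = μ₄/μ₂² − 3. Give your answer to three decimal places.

0.999

μ₂² = 28.744² = 826.21754
μ₄/μ₂² = 3304.4 / 826.21754 = 3.99943
γ₂ = 3.99943 − 3 ≈ 0.999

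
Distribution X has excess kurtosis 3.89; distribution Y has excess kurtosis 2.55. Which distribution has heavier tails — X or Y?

X

Higher excess kurtosis ⇒ heavier tails relative to the normal distribution.
3.89 vs 2.55: the larger is 3.89, so X has heavier tails.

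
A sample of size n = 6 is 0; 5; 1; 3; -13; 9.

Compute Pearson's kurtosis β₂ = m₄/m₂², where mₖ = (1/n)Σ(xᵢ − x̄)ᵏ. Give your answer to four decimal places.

x̄ = 0.8333
Σ(xᵢ − x̄)² = 280.8333 ⇒ m₂ = 46.80556
Σ(xᵢ − x̄)⁴ = 41391.1528 ⇒ m₄ = 6898.52546
m₂² = 2190.76003
β₂ = m₄/m₂² = 6898.52546 / 2190.76003 ≈ 3.1489

3.1489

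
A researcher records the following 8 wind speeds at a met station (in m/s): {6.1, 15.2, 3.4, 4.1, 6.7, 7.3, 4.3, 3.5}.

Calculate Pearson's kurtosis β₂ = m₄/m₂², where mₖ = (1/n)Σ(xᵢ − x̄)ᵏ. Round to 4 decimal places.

x̄ = 6.3250
Σ(xᵢ − x̄)² = 105.4950 ⇒ m₂ = 13.18688
Σ(xᵢ − x̄)⁴ = 6383.1626 ⇒ m₄ = 797.89533
m₂² = 173.89367
β₂ = m₄/m₂² = 797.89533 / 173.89367 ≈ 4.5884

4.5884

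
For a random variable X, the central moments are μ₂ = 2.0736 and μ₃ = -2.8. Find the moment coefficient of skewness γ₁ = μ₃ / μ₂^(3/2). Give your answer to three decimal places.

σ = √μ₂ = √2.0736 = 1.44000
σ³ = μ₂^(3/2) = 2.98598
γ₁ = μ₃/σ³ = -2.8 / 2.98598 ≈ -0.938

-0.938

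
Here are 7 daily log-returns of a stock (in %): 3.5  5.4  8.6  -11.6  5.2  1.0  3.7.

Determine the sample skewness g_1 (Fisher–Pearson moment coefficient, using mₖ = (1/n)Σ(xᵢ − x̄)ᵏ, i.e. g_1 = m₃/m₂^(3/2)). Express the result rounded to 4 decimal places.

x̄ = (3.5 + 5.4 + 8.6 - 11.6 + 5.2 + 1.0 + 3.7) / 7 = 2.2571
deviations (xᵢ − x̄): 1.2429, 3.1429, 6.3429, -13.8571, 2.9429, -1.2571, 1.4429
Σ(xᵢ − x̄)² = 255.9971 ⇒ m₂ = 255.9971/7 = 36.57102
Σ(xᵢ − x̄)³ = -2346.2025 ⇒ m₃ = -2346.2025/7 = -335.17179
m₂^(3/2) = 36.57102^(1.5) = 221.15951
g_1 = m₃ / m₂^(3/2) = -335.17179 / 221.15951 ≈ -1.5155

-1.5155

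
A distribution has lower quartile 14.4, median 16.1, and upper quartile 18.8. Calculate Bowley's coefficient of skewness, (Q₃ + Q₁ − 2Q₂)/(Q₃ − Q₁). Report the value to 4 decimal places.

0.2273

numerator: Q₃ + Q₁ − 2Q₂ = 18.8 + 14.4 − 2×16.1 = 1.0000
denominator: Q₃ − Q₁ = 18.8 − 14.4 = 4.4000
Bowley skewness = 1.0000 / 4.4000 ≈ 0.2273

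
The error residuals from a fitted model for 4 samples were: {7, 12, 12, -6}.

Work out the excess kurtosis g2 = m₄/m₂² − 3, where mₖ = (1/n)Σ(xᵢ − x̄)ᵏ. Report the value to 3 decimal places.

x̄ = 6.2500
Σ(xᵢ − x̄)² = 216.7500 ⇒ m₂ = 54.18750
Σ(xᵢ − x̄)⁴ = 24705.3281 ⇒ m₄ = 6176.33203
m₂² = 2936.28516
g2 = m₄/m₂² − 3 = 2.10345 − 3 ≈ -0.897

-0.897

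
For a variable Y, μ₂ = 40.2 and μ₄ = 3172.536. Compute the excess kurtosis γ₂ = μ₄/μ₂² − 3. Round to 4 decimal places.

-1.0368

μ₂² = 40.2² = 1616.04000
μ₄/μ₂² = 3172.536 / 1616.04000 = 1.96315
γ₂ = 1.96315 − 3 ≈ -1.0368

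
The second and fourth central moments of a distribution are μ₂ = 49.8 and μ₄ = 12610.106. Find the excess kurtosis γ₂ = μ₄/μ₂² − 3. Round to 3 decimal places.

μ₂² = 49.8² = 2480.04000
μ₄/μ₂² = 12610.106 / 2480.04000 = 5.08464
γ₂ = 5.08464 − 3 ≈ 2.085

2.085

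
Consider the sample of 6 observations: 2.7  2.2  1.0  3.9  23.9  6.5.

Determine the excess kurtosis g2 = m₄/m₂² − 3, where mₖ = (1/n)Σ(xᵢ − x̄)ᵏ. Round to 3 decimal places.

x̄ = 6.7000
Σ(xᵢ − x̄)² = 372.4600 ⇒ m₂ = 62.07667
Σ(xᵢ − x̄)⁴ = 89304.4354 ⇒ m₄ = 14884.07257
m₂² = 3853.51254
g2 = m₄/m₂² − 3 = 3.86247 − 3 ≈ 0.862

0.862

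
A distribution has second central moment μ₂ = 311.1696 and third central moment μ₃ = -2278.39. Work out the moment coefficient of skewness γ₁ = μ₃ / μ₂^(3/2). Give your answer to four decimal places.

σ = √μ₂ = √311.1696 = 17.64000
σ³ = μ₂^(3/2) = 5489.03174
γ₁ = μ₃/σ³ = -2278.39 / 5489.03174 ≈ -0.4151

-0.4151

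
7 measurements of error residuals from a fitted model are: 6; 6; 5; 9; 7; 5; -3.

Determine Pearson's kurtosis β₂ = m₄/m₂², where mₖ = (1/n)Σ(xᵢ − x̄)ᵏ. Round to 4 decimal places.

x̄ = 5.0000
Σ(xᵢ − x̄)² = 86.0000 ⇒ m₂ = 12.28571
Σ(xᵢ − x̄)⁴ = 4370.0000 ⇒ m₄ = 624.28571
m₂² = 150.93878
β₂ = m₄/m₂² = 624.28571 / 150.93878 ≈ 4.1360

4.1360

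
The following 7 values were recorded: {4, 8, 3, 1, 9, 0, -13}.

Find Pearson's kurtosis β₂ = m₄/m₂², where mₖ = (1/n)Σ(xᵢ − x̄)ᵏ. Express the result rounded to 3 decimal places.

3.519

x̄ = 1.7143
Σ(xᵢ − x̄)² = 319.4286 ⇒ m₂ = 45.63265
Σ(xᵢ − x̄)⁴ = 51294.3090 ⇒ m₄ = 7327.75843
m₂² = 2082.33903
β₂ = m₄/m₂² = 7327.75843 / 2082.33903 ≈ 3.519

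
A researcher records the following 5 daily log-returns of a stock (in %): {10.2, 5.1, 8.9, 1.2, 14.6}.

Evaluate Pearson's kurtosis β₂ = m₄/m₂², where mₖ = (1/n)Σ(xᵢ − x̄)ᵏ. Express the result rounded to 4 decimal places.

x̄ = 8.0000
Σ(xᵢ − x̄)² = 103.8600 ⇒ m₂ = 20.77200
Σ(xᵢ − x̄)⁴ = 4130.4210 ⇒ m₄ = 826.08420
m₂² = 431.47598
β₂ = m₄/m₂² = 826.08420 / 431.47598 ≈ 1.9146

1.9146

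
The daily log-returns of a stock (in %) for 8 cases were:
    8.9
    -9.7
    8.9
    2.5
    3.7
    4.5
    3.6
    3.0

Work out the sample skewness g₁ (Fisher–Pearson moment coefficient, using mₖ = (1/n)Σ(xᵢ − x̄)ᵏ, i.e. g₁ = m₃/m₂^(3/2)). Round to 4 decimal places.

x̄ = (8.9 - 9.7 + 8.9 + 2.5 + 3.7 + 4.5 + 3.6 + 3.0) / 8 = 3.1750
deviations (xᵢ − x̄): 5.7250, -12.8750, 5.7250, -0.6750, 0.5250, 1.3250, 0.4250, -0.1750
Σ(xᵢ − x̄)² = 234.0150 ⇒ m₂ = 234.0150/8 = 29.25188
Σ(xᵢ − x̄)³ = -1756.7168 ⇒ m₃ = -1756.7168/8 = -219.58959
m₂^(3/2) = 29.25188^(1.5) = 158.20877
g₁ = m₃ / m₂^(3/2) = -219.58959 / 158.20877 ≈ -1.3880

-1.3880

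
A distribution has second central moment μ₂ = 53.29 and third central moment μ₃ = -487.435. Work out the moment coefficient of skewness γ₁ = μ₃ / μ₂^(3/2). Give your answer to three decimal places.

σ = √μ₂ = √53.29 = 7.30000
σ³ = μ₂^(3/2) = 389.01700
γ₁ = μ₃/σ³ = -487.435 / 389.01700 ≈ -1.253

-1.253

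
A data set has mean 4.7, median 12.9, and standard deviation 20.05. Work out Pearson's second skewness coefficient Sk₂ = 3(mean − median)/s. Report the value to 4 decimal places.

-1.2269

Sk₂ = 3(4.7 − 12.9) / 20.05 = 3 × -8.2000 / 20.05
    = -24.6000 / 20.05 ≈ -1.2269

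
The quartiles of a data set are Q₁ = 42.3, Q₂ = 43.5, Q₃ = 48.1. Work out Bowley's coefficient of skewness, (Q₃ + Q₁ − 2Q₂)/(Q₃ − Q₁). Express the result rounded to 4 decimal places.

0.5862

numerator: Q₃ + Q₁ − 2Q₂ = 48.1 + 42.3 − 2×43.5 = 3.4000
denominator: Q₃ − Q₁ = 48.1 − 42.3 = 5.8000
Bowley skewness = 3.4000 / 5.8000 ≈ 0.5862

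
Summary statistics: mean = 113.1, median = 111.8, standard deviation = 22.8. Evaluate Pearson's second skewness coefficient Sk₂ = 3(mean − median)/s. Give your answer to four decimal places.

Sk₂ = 3(113.1 − 111.8) / 22.8 = 3 × 1.3000 / 22.8
    = 3.9000 / 22.8 ≈ 0.1711

0.1711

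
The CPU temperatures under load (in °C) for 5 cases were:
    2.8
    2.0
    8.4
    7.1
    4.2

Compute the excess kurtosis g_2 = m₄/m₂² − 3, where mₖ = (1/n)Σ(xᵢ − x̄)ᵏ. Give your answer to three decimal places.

-1.572

x̄ = 4.9000
Σ(xᵢ − x̄)² = 30.4000 ⇒ m₂ = 6.08000
Σ(xᵢ − x̄)⁴ = 263.9044 ⇒ m₄ = 52.78088
m₂² = 36.96640
g_2 = m₄/m₂² − 3 = 1.42781 − 3 ≈ -1.572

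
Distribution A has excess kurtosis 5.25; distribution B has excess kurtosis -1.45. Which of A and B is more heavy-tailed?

A

Higher excess kurtosis ⇒ heavier tails relative to the normal distribution.
5.25 vs -1.45: the larger is 5.25, so A has heavier tails. (A is leptokurtic — heavier-than-normal tails; the other is platykurtic.)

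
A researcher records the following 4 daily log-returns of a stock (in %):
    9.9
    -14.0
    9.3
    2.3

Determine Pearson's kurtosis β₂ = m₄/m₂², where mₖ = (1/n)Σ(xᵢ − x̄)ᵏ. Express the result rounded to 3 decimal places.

2.047

x̄ = 1.8750
Σ(xᵢ − x̄)² = 371.7275 ⇒ m₂ = 92.93188
Σ(xᵢ − x̄)⁴ = 70698.7342 ⇒ m₄ = 17674.68355
m₂² = 8636.33339
β₂ = m₄/m₂² = 17674.68355 / 8636.33339 ≈ 2.047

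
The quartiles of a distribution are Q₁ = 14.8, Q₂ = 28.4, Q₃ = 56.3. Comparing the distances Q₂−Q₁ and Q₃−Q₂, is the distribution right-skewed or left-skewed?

right-skewed

Q₂ − Q₁ = 13.6;  Q₃ − Q₂ = 27.9
Q₃ − Q₂ > Q₂ − Q₁ ⇒ the upper half is more spread out ⇒ right-skewed.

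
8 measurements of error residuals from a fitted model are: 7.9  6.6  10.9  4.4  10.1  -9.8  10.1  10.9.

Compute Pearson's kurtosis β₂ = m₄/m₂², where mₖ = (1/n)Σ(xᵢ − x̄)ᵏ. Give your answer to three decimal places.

4.935

x̄ = 6.3875
Σ(xᵢ − x̄)² = 336.6088 ⇒ m₂ = 42.07609
Σ(xᵢ − x̄)⁴ = 69892.4610 ⇒ m₄ = 8736.55763
m₂² = 1770.39767
β₂ = m₄/m₂² = 8736.55763 / 1770.39767 ≈ 4.935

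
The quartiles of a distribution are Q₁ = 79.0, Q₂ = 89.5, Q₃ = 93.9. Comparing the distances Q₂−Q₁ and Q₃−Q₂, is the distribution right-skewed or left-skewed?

left-skewed

Q₂ − Q₁ = 10.5;  Q₃ − Q₂ = 4.4
Q₂ − Q₁ > Q₃ − Q₂ ⇒ the lower half is more spread out ⇒ left-skewed.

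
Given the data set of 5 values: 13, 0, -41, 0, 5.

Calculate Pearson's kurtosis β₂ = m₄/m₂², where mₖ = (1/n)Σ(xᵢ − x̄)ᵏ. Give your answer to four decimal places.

2.9726

x̄ = -4.6000
Σ(xᵢ − x̄)² = 1769.2000 ⇒ m₂ = 353.84000
Σ(xᵢ − x̄)⁴ = 1860859.2160 ⇒ m₄ = 372171.84320
m₂² = 125202.74560
β₂ = m₄/m₂² = 372171.84320 / 125202.74560 ≈ 2.9726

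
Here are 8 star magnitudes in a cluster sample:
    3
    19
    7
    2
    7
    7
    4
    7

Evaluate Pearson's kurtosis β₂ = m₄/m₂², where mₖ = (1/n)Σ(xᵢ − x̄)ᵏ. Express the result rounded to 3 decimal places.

4.612

x̄ = 7.0000
Σ(xᵢ − x̄)² = 194.0000 ⇒ m₂ = 24.25000
Σ(xᵢ − x̄)⁴ = 21698.0000 ⇒ m₄ = 2712.25000
m₂² = 588.06250
β₂ = m₄/m₂² = 2712.25000 / 588.06250 ≈ 4.612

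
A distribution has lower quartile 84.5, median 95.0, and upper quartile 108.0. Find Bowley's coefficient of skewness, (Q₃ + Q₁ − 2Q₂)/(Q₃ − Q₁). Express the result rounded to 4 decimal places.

0.1064

numerator: Q₃ + Q₁ − 2Q₂ = 108.0 + 84.5 − 2×95.0 = 2.5000
denominator: Q₃ − Q₁ = 108.0 − 84.5 = 23.5000
Bowley skewness = 2.5000 / 23.5000 ≈ 0.1064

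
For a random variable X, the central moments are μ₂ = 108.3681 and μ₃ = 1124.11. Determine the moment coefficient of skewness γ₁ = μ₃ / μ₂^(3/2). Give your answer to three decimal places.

σ = √μ₂ = √108.3681 = 10.41000
σ³ = μ₂^(3/2) = 1128.11192
γ₁ = μ₃/σ³ = 1124.11 / 1128.11192 ≈ 0.996

0.996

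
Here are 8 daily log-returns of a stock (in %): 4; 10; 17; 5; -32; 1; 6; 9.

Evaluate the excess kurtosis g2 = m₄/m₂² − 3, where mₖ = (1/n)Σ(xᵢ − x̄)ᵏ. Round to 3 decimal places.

x̄ = 2.5000
Σ(xᵢ − x̄)² = 1522.0000 ⇒ m₂ = 190.25000
Σ(xᵢ − x̄)⁴ = 1466048.5000 ⇒ m₄ = 183256.06250
m₂² = 36195.06250
g2 = m₄/m₂² − 3 = 5.06301 − 3 ≈ 2.063

2.063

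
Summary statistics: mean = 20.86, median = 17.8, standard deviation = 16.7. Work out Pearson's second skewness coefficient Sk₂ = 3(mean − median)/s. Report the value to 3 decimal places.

Sk₂ = 3(20.86 − 17.8) / 16.7 = 3 × 3.0600 / 16.7
    = 9.1800 / 16.7 ≈ 0.550

0.550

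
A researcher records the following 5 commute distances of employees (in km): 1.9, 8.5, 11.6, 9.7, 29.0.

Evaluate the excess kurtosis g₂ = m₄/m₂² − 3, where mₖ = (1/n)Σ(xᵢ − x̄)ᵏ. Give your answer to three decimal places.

-0.245

x̄ = 12.1400
Σ(xᵢ − x̄)² = 408.6120 ⇒ m₂ = 81.72240
Σ(xᵢ − x̄)⁴ = 92009.7188 ⇒ m₄ = 18401.94375
m₂² = 6678.55066
g₂ = m₄/m₂² − 3 = 2.75538 − 3 ≈ -0.245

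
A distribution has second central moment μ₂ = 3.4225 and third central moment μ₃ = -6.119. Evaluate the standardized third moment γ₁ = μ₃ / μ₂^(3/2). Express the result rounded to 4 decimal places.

-0.9664

σ = √μ₂ = √3.4225 = 1.85000
σ³ = μ₂^(3/2) = 6.33163
γ₁ = μ₃/σ³ = -6.119 / 6.33163 ≈ -0.9664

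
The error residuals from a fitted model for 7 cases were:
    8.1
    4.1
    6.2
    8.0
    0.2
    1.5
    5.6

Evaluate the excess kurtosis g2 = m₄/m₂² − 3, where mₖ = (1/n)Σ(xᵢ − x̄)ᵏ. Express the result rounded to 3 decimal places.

-1.236

x̄ = 4.8143
Σ(xᵢ − x̄)² = 56.2686 ⇒ m₂ = 8.03837
Σ(xᵢ − x̄)⁴ = 797.8707 ⇒ m₄ = 113.98153
m₂² = 64.61535
g2 = m₄/m₂² − 3 = 1.76400 − 3 ≈ -1.236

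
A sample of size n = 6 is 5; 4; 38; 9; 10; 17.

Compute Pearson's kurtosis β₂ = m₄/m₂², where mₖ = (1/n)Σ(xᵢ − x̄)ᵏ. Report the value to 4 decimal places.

3.2940

x̄ = 13.8333
Σ(xᵢ − x̄)² = 806.8333 ⇒ m₂ = 134.47222
Σ(xᵢ − x̄)⁴ = 357388.8194 ⇒ m₄ = 59564.80324
m₂² = 18082.77855
β₂ = m₄/m₂² = 59564.80324 / 18082.77855 ≈ 3.2940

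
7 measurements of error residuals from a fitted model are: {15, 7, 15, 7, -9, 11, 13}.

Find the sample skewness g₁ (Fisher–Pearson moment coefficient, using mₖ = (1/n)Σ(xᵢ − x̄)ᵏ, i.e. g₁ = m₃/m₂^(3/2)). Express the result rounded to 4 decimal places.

x̄ = (15 + 7 + 15 + 7 - 9 + 11 + 13) / 7 = 8.4286
deviations (xᵢ − x̄): 6.5714, -1.4286, 6.5714, -1.4286, -17.4286, 2.5714, 4.5714
Σ(xᵢ − x̄)² = 421.7143 ⇒ m₂ = 421.7143/7 = 60.24490
Σ(xᵢ − x̄)³ = -4619.7551 ⇒ m₃ = -4619.7551/7 = -659.96501
m₂^(3/2) = 60.24490^(1.5) = 467.60636
g₁ = m₃ / m₂^(3/2) = -659.96501 / 467.60636 ≈ -1.4114

-1.4114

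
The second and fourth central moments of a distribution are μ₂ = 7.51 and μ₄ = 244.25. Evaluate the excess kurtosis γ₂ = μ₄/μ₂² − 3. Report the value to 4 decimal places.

1.3307

μ₂² = 7.51² = 56.40010
μ₄/μ₂² = 244.25 / 56.40010 = 4.33067
γ₂ = 4.33067 − 3 ≈ 1.3307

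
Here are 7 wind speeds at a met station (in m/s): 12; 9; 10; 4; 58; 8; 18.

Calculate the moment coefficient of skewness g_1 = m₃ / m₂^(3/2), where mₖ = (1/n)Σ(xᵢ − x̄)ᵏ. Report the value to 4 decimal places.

x̄ = (12 + 9 + 10 + 4 + 58 + 8 + 18) / 7 = 17.0000
deviations (xᵢ − x̄): -5.0000, -8.0000, -7.0000, -13.0000, 41.0000, -9.0000, 1.0000
Σ(xᵢ − x̄)² = 2070.0000 ⇒ m₂ = 2070.0000/7 = 295.71429
Σ(xᵢ − x̄)³ = 65016.0000 ⇒ m₃ = 65016.0000/7 = 9288.00000
m₂^(3/2) = 295.71429^(1.5) = 5085.20492
g_1 = m₃ / m₂^(3/2) = 9288.00000 / 5085.20492 ≈ 1.8265

1.8265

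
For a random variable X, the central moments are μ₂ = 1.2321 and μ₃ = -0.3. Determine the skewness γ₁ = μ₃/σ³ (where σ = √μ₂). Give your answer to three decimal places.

-0.219

σ = √μ₂ = √1.2321 = 1.11000
σ³ = μ₂^(3/2) = 1.36763
γ₁ = μ₃/σ³ = -0.3 / 1.36763 ≈ -0.219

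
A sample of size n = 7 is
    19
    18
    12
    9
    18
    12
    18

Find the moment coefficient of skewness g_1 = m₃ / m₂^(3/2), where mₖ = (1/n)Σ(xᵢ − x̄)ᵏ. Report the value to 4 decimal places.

x̄ = (19 + 18 + 12 + 9 + 18 + 12 + 18) / 7 = 15.1429
deviations (xᵢ − x̄): 3.8571, 2.8571, -3.1429, -6.1429, 2.8571, -3.1429, 2.8571
Σ(xᵢ − x̄)² = 96.8571 ⇒ m₂ = 96.8571/7 = 13.83673
Σ(xᵢ − x̄)³ = -166.5306 ⇒ m₃ = -166.5306/7 = -23.79009
m₂^(3/2) = 13.83673^(1.5) = 51.46956
g_1 = m₃ / m₂^(3/2) = -23.79009 / 51.46956 ≈ -0.4622

-0.4622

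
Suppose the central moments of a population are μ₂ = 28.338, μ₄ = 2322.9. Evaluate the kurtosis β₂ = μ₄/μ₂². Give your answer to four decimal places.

2.8926

μ₂² = 28.338² = 803.04224
μ₄/μ₂² = 2322.9 / 803.04224 = 2.89262
β₂ ≈ 2.8926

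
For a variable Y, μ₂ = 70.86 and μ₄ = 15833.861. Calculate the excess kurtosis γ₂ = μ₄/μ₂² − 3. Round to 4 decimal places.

μ₂² = 70.86² = 5021.13960
μ₄/μ₂² = 15833.861 / 5021.13960 = 3.15344
γ₂ = 3.15344 − 3 ≈ 0.1534

0.1534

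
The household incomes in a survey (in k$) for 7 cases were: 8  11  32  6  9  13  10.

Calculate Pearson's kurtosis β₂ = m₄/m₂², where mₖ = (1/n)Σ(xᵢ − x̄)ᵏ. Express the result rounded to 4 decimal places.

4.5995

x̄ = 12.7143
Σ(xᵢ − x̄)² = 463.4286 ⇒ m₂ = 66.20408
Σ(xᵢ − x̄)⁴ = 141117.9825 ⇒ m₄ = 20159.71179
m₂² = 4382.98042
β₂ = m₄/m₂² = 20159.71179 / 4382.98042 ≈ 4.5995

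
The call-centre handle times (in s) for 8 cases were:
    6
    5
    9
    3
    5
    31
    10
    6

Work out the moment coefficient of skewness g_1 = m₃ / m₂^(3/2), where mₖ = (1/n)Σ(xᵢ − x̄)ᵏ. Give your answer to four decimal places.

1.9979

x̄ = (6 + 5 + 9 + 3 + 5 + 31 + 10 + 6) / 8 = 9.3750
deviations (xᵢ − x̄): -3.3750, -4.3750, -0.3750, -6.3750, -4.3750, 21.6250, 0.6250, -3.3750
Σ(xᵢ − x̄)² = 569.8750 ⇒ m₂ = 569.8750/8 = 71.23438
Σ(xᵢ − x̄)³ = 9609.4688 ⇒ m₃ = 9609.4688/8 = 1201.18359
m₂^(3/2) = 71.23438^(1.5) = 601.22140
g_1 = m₃ / m₂^(3/2) = 1201.18359 / 601.22140 ≈ 1.9979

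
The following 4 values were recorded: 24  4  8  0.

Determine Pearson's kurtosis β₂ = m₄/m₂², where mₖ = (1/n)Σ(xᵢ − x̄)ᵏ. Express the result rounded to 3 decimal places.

x̄ = 9.0000
Σ(xᵢ − x̄)² = 332.0000 ⇒ m₂ = 83.00000
Σ(xᵢ − x̄)⁴ = 57812.0000 ⇒ m₄ = 14453.00000
m₂² = 6889.00000
β₂ = m₄/m₂² = 14453.00000 / 6889.00000 ≈ 2.098

2.098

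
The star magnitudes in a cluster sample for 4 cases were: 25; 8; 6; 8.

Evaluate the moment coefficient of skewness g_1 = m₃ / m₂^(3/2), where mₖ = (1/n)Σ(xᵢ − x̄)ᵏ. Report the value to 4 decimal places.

x̄ = (25 + 8 + 6 + 8) / 4 = 11.7500
deviations (xᵢ − x̄): 13.2500, -3.7500, -5.7500, -3.7500
Σ(xᵢ − x̄)² = 236.7500 ⇒ m₂ = 236.7500/4 = 59.18750
Σ(xᵢ − x̄)³ = 2030.6250 ⇒ m₃ = 2030.6250/4 = 507.65625
m₂^(3/2) = 59.18750^(1.5) = 455.34964
g_1 = m₃ / m₂^(3/2) = 507.65625 / 455.34964 ≈ 1.1149

1.1149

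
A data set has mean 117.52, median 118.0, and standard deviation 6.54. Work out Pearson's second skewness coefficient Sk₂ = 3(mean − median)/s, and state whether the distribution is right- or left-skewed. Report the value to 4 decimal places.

Sk₂ = 3(117.52 − 118.0) / 6.54 = 3 × -0.4800 / 6.54
    = -1.4400 / 6.54 ≈ -0.2202
Sk₂ < 0 ⇒ mean < median ⇒ left-skewed (negative skew).

-0.2202, left-skewed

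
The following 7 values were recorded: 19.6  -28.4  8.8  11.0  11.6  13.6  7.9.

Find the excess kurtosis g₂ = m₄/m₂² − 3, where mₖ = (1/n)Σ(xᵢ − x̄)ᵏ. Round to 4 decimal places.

1.6627

x̄ = 6.3000
Σ(xᵢ − x̄)² = 1493.2600 ⇒ m₂ = 213.32286
Σ(xᵢ − x̄)⁴ = 1485285.2566 ⇒ m₄ = 212183.60809
m₂² = 45506.64138
g₂ = m₄/m₂² − 3 = 4.66270 − 3 ≈ 1.6627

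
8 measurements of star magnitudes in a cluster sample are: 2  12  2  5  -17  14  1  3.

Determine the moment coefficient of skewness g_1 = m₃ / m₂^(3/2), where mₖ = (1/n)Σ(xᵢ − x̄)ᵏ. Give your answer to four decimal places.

-1.0256

x̄ = (2 + 12 + 2 + 5 - 17 + 14 + 1 + 3) / 8 = 2.7500
deviations (xᵢ − x̄): -0.7500, 9.2500, -0.7500, 2.2500, -19.7500, 11.2500, -1.7500, 0.2500
Σ(xᵢ − x̄)² = 611.5000 ⇒ m₂ = 611.5000/8 = 76.43750
Σ(xᵢ − x̄)³ = -5483.2500 ⇒ m₃ = -5483.2500/8 = -685.40625
m₂^(3/2) = 76.43750^(1.5) = 668.28192
g_1 = m₃ / m₂^(3/2) = -685.40625 / 668.28192 ≈ -1.0256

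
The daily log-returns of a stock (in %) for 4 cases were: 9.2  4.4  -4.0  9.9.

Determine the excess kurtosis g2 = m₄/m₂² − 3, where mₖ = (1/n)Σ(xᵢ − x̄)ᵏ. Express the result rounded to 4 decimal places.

x̄ = 4.8750
Σ(xᵢ − x̄)² = 122.9475 ⇒ m₂ = 30.73688
Σ(xᵢ − x̄)⁴ = 7191.5691 ⇒ m₄ = 1797.89226
m₂² = 944.75548
g2 = m₄/m₂² − 3 = 1.90302 − 3 ≈ -1.0970

-1.0970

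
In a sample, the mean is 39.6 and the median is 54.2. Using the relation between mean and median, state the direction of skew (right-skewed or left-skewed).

left-skewed

mean − median = 39.6 − 54.2 = -14.6
mean < median ⇒ the longer tail is on the left ⇒ left-skewed (negatively skewed).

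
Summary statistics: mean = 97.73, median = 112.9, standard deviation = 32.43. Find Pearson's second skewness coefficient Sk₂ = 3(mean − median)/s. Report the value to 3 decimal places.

Sk₂ = 3(97.73 − 112.9) / 32.43 = 3 × -15.1700 / 32.43
    = -45.5100 / 32.43 ≈ -1.403

-1.403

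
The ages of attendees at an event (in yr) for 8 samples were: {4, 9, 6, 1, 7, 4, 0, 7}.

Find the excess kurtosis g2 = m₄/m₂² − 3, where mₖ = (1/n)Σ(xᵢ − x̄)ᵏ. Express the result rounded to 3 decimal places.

x̄ = 4.7500
Σ(xᵢ − x̄)² = 67.5000 ⇒ m₂ = 8.43750
Σ(xᵢ − x̄)⁴ = 1087.4063 ⇒ m₄ = 135.92578
m₂² = 71.19141
g2 = m₄/m₂² − 3 = 1.90930 − 3 ≈ -1.091

-1.091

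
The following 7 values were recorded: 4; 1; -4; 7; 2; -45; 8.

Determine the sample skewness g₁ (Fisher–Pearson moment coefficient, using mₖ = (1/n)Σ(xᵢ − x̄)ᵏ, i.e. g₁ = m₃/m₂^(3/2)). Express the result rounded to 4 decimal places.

x̄ = (4 + 1 - 4 + 7 + 2 - 45 + 8) / 7 = -3.8571
deviations (xᵢ − x̄): 7.8571, 4.8571, -0.1429, 10.8571, 5.8571, -41.1429, 11.8571
Σ(xᵢ − x̄)² = 2070.8571 ⇒ m₂ = 2070.8571/7 = 295.83673
Σ(xᵢ − x̄)³ = -65896.5306 ⇒ m₃ = -65896.5306/7 = -9413.79009
m₂^(3/2) = 295.83673^(1.5) = 5088.36376
g₁ = m₃ / m₂^(3/2) = -9413.79009 / 5088.36376 ≈ -1.8501

-1.8501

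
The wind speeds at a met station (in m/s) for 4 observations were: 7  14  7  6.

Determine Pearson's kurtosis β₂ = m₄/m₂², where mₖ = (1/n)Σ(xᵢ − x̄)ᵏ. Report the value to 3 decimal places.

2.294

x̄ = 8.5000
Σ(xᵢ − x̄)² = 41.0000 ⇒ m₂ = 10.25000
Σ(xᵢ − x̄)⁴ = 964.2500 ⇒ m₄ = 241.06250
m₂² = 105.06250
β₂ = m₄/m₂² = 241.06250 / 105.06250 ≈ 2.294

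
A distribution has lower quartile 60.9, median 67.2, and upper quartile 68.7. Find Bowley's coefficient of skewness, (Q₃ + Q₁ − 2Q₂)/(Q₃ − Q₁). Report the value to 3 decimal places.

numerator: Q₃ + Q₁ − 2Q₂ = 68.7 + 60.9 − 2×67.2 = -4.8000
denominator: Q₃ − Q₁ = 68.7 − 60.9 = 7.8000
Bowley skewness = -4.8000 / 7.8000 ≈ -0.615

-0.615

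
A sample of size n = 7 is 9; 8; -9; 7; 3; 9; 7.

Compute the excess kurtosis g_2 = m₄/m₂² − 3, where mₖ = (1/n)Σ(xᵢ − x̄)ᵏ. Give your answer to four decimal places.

x̄ = 4.8571
Σ(xᵢ − x̄)² = 248.8571 ⇒ m₂ = 35.55102
Σ(xᵢ − x̄)⁴ = 37612.6239 ⇒ m₄ = 5373.23199
m₂² = 1263.87505
g_2 = m₄/m₂² − 3 = 4.25139 − 3 ≈ 1.2514

1.2514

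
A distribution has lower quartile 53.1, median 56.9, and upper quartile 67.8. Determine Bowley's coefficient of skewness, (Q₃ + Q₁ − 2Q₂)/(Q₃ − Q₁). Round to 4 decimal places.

0.4830

numerator: Q₃ + Q₁ − 2Q₂ = 67.8 + 53.1 − 2×56.9 = 7.1000
denominator: Q₃ − Q₁ = 67.8 − 53.1 = 14.7000
Bowley skewness = 7.1000 / 14.7000 ≈ 0.4830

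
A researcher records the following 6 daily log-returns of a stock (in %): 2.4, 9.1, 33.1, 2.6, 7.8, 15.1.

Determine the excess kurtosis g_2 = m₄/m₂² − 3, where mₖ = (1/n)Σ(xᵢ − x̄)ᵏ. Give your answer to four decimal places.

0.0921

x̄ = 11.6833
Σ(xᵢ − x̄)² = 660.7883 ⇒ m₂ = 110.13139
Σ(xᵢ − x̄)⁴ = 225024.1427 ⇒ m₄ = 37504.02379
m₂² = 12128.92282
g_2 = m₄/m₂² − 3 = 3.09211 − 3 ≈ 0.0921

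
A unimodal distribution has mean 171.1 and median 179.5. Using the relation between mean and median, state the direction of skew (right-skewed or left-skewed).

mean − median = 171.1 − 179.5 = -8.4
mean < median ⇒ the longer tail is on the left ⇒ left-skewed (negatively skewed).

left-skewed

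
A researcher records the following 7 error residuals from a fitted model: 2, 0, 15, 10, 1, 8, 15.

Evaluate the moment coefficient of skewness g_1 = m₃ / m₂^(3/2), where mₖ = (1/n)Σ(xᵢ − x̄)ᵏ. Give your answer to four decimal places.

x̄ = (2 + 0 + 15 + 10 + 1 + 8 + 15) / 7 = 7.2857
deviations (xᵢ − x̄): -5.2857, -7.2857, 7.7143, 2.7143, -6.2857, 0.7143, 7.7143
Σ(xᵢ − x̄)² = 247.4286 ⇒ m₂ = 247.4286/7 = 35.34694
Σ(xᵢ − x̄)³ = 155.7551 ⇒ m₃ = 155.7551/7 = 22.25073
m₂^(3/2) = 35.34694^(1.5) = 210.14919
g_1 = m₃ / m₂^(3/2) = 22.25073 / 210.14919 ≈ 0.1059

0.1059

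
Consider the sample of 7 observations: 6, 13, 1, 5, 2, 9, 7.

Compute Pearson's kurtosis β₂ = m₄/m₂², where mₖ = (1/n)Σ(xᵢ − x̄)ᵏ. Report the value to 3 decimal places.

2.253

x̄ = 6.1429
Σ(xᵢ − x̄)² = 100.8571 ⇒ m₂ = 14.40816
Σ(xᵢ − x̄)⁴ = 3273.9300 ⇒ m₄ = 467.70429
m₂² = 207.59517
β₂ = m₄/m₂² = 467.70429 / 207.59517 ≈ 2.253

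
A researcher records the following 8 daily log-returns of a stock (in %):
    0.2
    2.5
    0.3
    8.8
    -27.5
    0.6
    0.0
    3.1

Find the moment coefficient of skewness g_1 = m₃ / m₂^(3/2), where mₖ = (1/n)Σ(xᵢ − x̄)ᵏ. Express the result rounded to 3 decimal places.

-1.921

x̄ = (0.2 + 2.5 + 0.3 + 8.8 - 27.5 + 0.6 + 0.0 + 3.1) / 8 = -1.5000
deviations (xᵢ − x̄): 1.7000, 4.0000, 1.8000, 10.3000, -26.0000, 2.1000, 1.5000, 4.6000
Σ(xᵢ − x̄)² = 832.0400 ⇒ m₂ = 832.0400/8 = 104.00500
Σ(xᵢ − x̄)³ = -16298.5560 ⇒ m₃ = -16298.5560/8 = -2037.31950
m₂^(3/2) = 104.00500^(1.5) = 1060.67255
g_1 = m₃ / m₂^(3/2) = -2037.31950 / 1060.67255 ≈ -1.921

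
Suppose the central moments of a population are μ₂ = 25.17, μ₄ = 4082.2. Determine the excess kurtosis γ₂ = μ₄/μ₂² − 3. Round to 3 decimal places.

3.444

μ₂² = 25.17² = 633.52890
μ₄/μ₂² = 4082.2 / 633.52890 = 6.44359
γ₂ = 6.44359 − 3 ≈ 3.444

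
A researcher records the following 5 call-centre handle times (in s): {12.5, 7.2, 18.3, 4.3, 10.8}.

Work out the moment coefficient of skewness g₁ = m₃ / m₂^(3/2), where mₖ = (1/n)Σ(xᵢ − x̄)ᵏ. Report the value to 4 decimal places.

0.3064

x̄ = (12.5 + 7.2 + 18.3 + 4.3 + 10.8) / 5 = 10.6200
deviations (xᵢ − x̄): 1.8800, -3.4200, 7.6800, -6.3200, 0.1800
Σ(xᵢ − x̄)² = 114.1880 ⇒ m₂ = 114.1880/5 = 22.83760
Σ(xᵢ − x̄)³ = 167.1977 ⇒ m₃ = 167.1977/5 = 33.43954
m₂^(3/2) = 22.83760^(1.5) = 109.13793
g₁ = m₃ / m₂^(3/2) = 33.43954 / 109.13793 ≈ 0.3064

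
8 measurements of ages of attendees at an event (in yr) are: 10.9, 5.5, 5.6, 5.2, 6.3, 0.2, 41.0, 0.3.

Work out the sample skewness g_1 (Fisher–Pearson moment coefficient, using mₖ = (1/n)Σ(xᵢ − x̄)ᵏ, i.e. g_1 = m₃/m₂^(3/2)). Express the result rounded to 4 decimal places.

x̄ = (10.9 + 5.5 + 5.6 + 5.2 + 6.3 + 0.2 + 41.0 + 0.3) / 8 = 9.3750
deviations (xᵢ − x̄): 1.5250, -3.8750, -3.7750, -4.1750, -3.0750, -9.1750, 31.6250, -9.0750
Σ(xᵢ − x̄)² = 1225.1550 ⇒ m₂ = 1225.1550/8 = 153.14438
Σ(xᵢ − x̄)³ = 29899.4288 ⇒ m₃ = 29899.4288/8 = 3737.42859
m₂^(3/2) = 153.14438^(1.5) = 1895.18484
g_1 = m₃ / m₂^(3/2) = 3737.42859 / 1895.18484 ≈ 1.9721

1.9721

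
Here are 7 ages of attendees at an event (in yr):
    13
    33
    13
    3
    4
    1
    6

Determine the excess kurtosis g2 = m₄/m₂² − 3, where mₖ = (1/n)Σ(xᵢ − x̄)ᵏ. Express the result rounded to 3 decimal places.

0.604

x̄ = 10.4286
Σ(xᵢ − x̄)² = 727.7143 ⇒ m₂ = 103.95918
Σ(xᵢ − x̄)⁴ = 272687.1079 ⇒ m₄ = 38955.30112
m₂² = 10807.51187
g2 = m₄/m₂² − 3 = 3.60447 − 3 ≈ 0.604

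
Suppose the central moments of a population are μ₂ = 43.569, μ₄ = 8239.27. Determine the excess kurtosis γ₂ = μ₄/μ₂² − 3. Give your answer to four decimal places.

μ₂² = 43.569² = 1898.25776
μ₄/μ₂² = 8239.27 / 1898.25776 = 4.34044
γ₂ = 4.34044 − 3 ≈ 1.3404

1.3404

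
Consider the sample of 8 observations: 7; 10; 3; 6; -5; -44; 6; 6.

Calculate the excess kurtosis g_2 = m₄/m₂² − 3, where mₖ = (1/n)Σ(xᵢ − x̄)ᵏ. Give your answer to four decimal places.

x̄ = -1.3750
Σ(xᵢ − x̄)² = 2211.8750 ⇒ m₂ = 276.48438
Σ(xᵢ − x̄)⁴ = 3332167.2441 ⇒ m₄ = 416520.90552
m₂² = 76443.60962
g_2 = m₄/m₂² − 3 = 5.44873 − 3 ≈ 2.4487

2.4487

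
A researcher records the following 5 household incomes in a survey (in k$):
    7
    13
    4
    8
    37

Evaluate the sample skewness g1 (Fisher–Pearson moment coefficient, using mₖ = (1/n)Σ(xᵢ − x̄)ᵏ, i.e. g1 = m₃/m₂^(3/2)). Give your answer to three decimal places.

x̄ = (7 + 13 + 4 + 8 + 37) / 5 = 13.8000
deviations (xᵢ − x̄): -6.8000, -0.8000, -9.8000, -5.8000, 23.2000
Σ(xᵢ − x̄)² = 714.8000 ⇒ m₂ = 714.8000/5 = 142.96000
Σ(xᵢ − x̄)³ = 11035.9200 ⇒ m₃ = 11035.9200/5 = 2207.18400
m₂^(3/2) = 142.96000^(1.5) = 1709.31384
g1 = m₃ / m₂^(3/2) = 2207.18400 / 1709.31384 ≈ 1.291

1.291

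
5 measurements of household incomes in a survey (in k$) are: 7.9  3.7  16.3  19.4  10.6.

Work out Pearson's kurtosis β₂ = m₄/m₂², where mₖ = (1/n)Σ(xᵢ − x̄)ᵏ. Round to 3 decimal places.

x̄ = 11.5800
Σ(xᵢ − x̄)² = 160.0280 ⇒ m₂ = 32.00560
Σ(xᵢ − x̄)⁴ = 8275.9766 ⇒ m₄ = 1655.19532
m₂² = 1024.35843
β₂ = m₄/m₂² = 1655.19532 / 1024.35843 ≈ 1.616

1.616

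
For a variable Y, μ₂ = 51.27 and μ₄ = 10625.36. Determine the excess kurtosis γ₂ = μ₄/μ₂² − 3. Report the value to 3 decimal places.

1.042

μ₂² = 51.27² = 2628.61290
μ₄/μ₂² = 10625.36 / 2628.61290 = 4.04219
γ₂ = 4.04219 − 3 ≈ 1.042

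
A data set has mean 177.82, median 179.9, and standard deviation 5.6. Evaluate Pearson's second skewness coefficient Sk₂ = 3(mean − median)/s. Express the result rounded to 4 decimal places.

-1.1143

Sk₂ = 3(177.82 − 179.9) / 5.6 = 3 × -2.0800 / 5.6
    = -6.2400 / 5.6 ≈ -1.1143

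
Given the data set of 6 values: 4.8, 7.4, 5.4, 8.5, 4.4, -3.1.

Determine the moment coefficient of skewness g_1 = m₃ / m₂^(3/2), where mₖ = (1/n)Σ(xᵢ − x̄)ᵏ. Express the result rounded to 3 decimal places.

-1.186

x̄ = (4.8 + 7.4 + 5.4 + 8.5 + 4.4 - 3.1) / 6 = 4.5667
deviations (xᵢ − x̄): 0.2333, 2.8333, 0.8333, 3.9333, -0.1667, -7.6667
Σ(xᵢ − x̄)² = 83.0533 ⇒ m₂ = 83.0533/6 = 13.84222
Σ(xᵢ − x̄)³ = -366.4444 ⇒ m₃ = -366.4444/6 = -61.07407
m₂^(3/2) = 13.84222^(1.5) = 51.50018
g_1 = m₃ / m₂^(3/2) = -61.07407 / 51.50018 ≈ -1.186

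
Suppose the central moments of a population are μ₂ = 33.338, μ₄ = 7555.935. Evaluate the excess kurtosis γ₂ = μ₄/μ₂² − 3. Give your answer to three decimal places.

3.798

μ₂² = 33.338² = 1111.42224
μ₄/μ₂² = 7555.935 / 1111.42224 = 6.79844
γ₂ = 6.79844 − 3 ≈ 3.798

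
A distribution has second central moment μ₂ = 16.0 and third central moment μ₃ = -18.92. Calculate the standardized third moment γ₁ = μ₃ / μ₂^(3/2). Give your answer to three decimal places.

-0.296

σ = √μ₂ = √16.0 = 4.00000
σ³ = μ₂^(3/2) = 64.00000
γ₁ = μ₃/σ³ = -18.92 / 64.00000 ≈ -0.296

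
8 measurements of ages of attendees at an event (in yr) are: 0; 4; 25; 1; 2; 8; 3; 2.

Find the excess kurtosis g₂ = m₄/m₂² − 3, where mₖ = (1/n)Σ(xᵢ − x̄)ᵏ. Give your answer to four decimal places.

2.1746

x̄ = 5.6250
Σ(xᵢ − x̄)² = 469.8750 ⇒ m₂ = 58.73438
Σ(xᵢ − x̄)⁴ = 142808.4316 ⇒ m₄ = 17851.05396
m₂² = 3449.72681
g₂ = m₄/m₂² − 3 = 5.17463 − 3 ≈ 2.1746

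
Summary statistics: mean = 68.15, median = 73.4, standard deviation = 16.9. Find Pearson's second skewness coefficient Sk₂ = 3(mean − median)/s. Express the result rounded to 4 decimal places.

-0.9320

Sk₂ = 3(68.15 − 73.4) / 16.9 = 3 × -5.2500 / 16.9
    = -15.7500 / 16.9 ≈ -0.9320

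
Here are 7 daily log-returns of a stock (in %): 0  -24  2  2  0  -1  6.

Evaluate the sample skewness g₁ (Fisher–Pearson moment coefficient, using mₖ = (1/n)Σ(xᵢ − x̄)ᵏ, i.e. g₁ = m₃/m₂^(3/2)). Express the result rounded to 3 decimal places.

-1.803

x̄ = (0 - 24 + 2 + 2 + 0 - 1 + 6) / 7 = -2.1429
deviations (xᵢ − x̄): 2.1429, -21.8571, 4.1429, 4.1429, 2.1429, 1.1429, 8.1429
Σ(xᵢ − x̄)² = 588.8571 ⇒ m₂ = 588.8571/7 = 84.12245
Σ(xᵢ − x̄)³ = -9738.6122 ⇒ m₃ = -9738.6122/7 = -1391.23032
m₂^(3/2) = 84.12245^(1.5) = 771.55673
g₁ = m₃ / m₂^(3/2) = -1391.23032 / 771.55673 ≈ -1.803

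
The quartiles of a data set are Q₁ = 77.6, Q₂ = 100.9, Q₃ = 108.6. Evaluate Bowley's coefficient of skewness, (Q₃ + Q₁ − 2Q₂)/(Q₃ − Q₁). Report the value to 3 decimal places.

-0.503

numerator: Q₃ + Q₁ − 2Q₂ = 108.6 + 77.6 − 2×100.9 = -15.6000
denominator: Q₃ − Q₁ = 108.6 − 77.6 = 31.0000
Bowley skewness = -15.6000 / 31.0000 ≈ -0.503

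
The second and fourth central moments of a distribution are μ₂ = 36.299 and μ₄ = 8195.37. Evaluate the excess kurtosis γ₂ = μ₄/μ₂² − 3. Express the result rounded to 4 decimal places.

3.2198

μ₂² = 36.299² = 1317.61740
μ₄/μ₂² = 8195.37 / 1317.61740 = 6.21984
γ₂ = 6.21984 − 3 ≈ 3.2198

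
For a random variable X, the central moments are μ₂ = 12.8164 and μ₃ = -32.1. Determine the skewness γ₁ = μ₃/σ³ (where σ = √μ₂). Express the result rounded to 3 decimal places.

σ = √μ₂ = √12.8164 = 3.58000
σ³ = μ₂^(3/2) = 45.88271
γ₁ = μ₃/σ³ = -32.1 / 45.88271 ≈ -0.700

-0.700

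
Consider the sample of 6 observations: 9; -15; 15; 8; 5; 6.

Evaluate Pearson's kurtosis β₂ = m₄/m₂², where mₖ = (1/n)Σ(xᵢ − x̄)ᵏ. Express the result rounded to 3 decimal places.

3.511

x̄ = 4.6667
Σ(xᵢ − x̄)² = 525.3333 ⇒ m₂ = 87.55556
Σ(xᵢ − x̄)⁴ = 161477.7778 ⇒ m₄ = 26912.96296
m₂² = 7665.97531
β₂ = m₄/m₂² = 26912.96296 / 7665.97531 ≈ 3.511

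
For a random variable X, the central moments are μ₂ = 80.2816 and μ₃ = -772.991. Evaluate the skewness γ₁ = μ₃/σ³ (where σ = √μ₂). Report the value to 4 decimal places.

-1.0746

σ = √μ₂ = √80.2816 = 8.96000
σ³ = μ₂^(3/2) = 719.32314
γ₁ = μ₃/σ³ = -772.991 / 719.32314 ≈ -1.0746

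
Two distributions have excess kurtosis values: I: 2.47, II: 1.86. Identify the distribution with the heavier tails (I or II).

I

Higher excess kurtosis ⇒ heavier tails relative to the normal distribution.
2.47 vs 1.86: the larger is 2.47, so I has heavier tails.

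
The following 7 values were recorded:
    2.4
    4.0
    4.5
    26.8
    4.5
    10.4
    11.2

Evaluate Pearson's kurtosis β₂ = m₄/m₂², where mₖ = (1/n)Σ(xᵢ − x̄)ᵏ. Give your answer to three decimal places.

3.796

x̄ = 9.1143
Σ(xᵢ − x̄)² = 432.6086 ⇒ m₂ = 61.80122
Σ(xᵢ − x̄)⁴ = 101478.9469 ⇒ m₄ = 14496.99241
m₂² = 3819.39135
β₂ = m₄/m₂² = 14496.99241 / 3819.39135 ≈ 3.796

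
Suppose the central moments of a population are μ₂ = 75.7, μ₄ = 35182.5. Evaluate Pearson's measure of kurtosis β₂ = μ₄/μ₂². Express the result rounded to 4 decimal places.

6.1395

μ₂² = 75.7² = 5730.49000
μ₄/μ₂² = 35182.5 / 5730.49000 = 6.13953
β₂ ≈ 6.1395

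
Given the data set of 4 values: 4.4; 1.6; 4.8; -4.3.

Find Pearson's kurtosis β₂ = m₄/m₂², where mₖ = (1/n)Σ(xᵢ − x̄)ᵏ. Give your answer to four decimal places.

x̄ = 1.6250
Σ(xᵢ − x̄)² = 52.8875 ⇒ m₂ = 13.22188
Σ(xᵢ − x̄)⁴ = 1393.3235 ⇒ m₄ = 348.33088
m₂² = 174.81798
β₂ = m₄/m₂² = 348.33088 / 174.81798 ≈ 1.9925

1.9925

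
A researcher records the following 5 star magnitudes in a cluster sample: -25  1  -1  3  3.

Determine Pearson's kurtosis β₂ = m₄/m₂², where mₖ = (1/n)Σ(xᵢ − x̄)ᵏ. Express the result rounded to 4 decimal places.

3.1525

x̄ = -3.8000
Σ(xᵢ − x̄)² = 572.8000 ⇒ m₂ = 114.56000
Σ(xᵢ − x̄)⁴ = 206864.8960 ⇒ m₄ = 41372.97920
m₂² = 13123.99360
β₂ = m₄/m₂² = 41372.97920 / 13123.99360 ≈ 3.1525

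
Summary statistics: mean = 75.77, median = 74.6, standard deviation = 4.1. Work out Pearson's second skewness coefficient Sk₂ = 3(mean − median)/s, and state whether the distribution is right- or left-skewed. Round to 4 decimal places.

Sk₂ = 3(75.77 − 74.6) / 4.1 = 3 × 1.1700 / 4.1
    = 3.5100 / 4.1 ≈ 0.8561
Sk₂ > 0 ⇒ mean > median ⇒ right-skewed (positive skew).

0.8561, right-skewed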